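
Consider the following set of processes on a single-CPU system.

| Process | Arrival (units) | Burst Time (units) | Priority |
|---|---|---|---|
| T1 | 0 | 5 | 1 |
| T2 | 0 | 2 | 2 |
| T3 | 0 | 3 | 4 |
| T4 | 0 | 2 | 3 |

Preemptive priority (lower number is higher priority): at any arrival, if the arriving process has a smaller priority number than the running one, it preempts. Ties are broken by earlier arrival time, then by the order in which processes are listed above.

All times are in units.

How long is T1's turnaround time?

Schedule: | T1 0-5 | T2 5-7 | T4 7-9 | T3 9-12 |
Completion: T1=5  T2=7  T3=12  T4=9
Turnaround (C−A): T1=5  T2=7  T3=12  T4=9
Turnaround(T1) = completion − arrival = 5 − 0 = 5

5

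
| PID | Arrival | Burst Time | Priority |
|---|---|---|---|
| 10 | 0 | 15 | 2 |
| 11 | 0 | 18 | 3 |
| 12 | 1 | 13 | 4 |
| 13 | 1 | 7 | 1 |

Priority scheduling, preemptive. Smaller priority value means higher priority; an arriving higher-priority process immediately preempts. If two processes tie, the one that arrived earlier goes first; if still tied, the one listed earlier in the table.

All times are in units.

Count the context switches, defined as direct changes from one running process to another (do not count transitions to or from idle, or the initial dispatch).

Gantt: | 10 0-1 | 13 1-8 | 10 8-22 | 11 22-40 | 12 40-53 |
Completion: 10=22  11=40  12=53  13=8
Turnaround (C−A): 10=22  11=40  12=52  13=7

4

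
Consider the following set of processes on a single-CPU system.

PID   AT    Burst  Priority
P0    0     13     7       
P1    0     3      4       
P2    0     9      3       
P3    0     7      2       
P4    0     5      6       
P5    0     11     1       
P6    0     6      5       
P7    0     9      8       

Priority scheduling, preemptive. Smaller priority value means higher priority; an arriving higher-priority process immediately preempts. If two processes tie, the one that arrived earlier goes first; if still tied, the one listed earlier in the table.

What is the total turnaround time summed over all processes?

280

Schedule: | P5 0-11 | P3 11-18 | P2 18-27 | P1 27-30 | P6 30-36 | P4 36-41 | P0 41-54 | P7 54-63 |
Completion: P0=54  P1=30  P2=27  P3=18  P4=41  P5=11  P6=36  P7=63
Turnaround = completion − arrival: P0=54, P1=30, P2=27, P3=18, P4=41, P5=11, P6=36, P7=63
Total turnaround = 54 + 30 + 27 + 18 + 41 + 11 + 36 + 63 = 280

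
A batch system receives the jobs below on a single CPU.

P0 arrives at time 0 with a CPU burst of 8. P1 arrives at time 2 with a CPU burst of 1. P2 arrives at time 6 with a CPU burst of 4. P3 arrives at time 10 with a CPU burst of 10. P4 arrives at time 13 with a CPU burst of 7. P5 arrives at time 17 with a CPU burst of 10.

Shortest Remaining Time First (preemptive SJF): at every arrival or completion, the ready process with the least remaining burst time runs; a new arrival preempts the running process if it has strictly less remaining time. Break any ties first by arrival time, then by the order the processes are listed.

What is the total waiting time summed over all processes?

27

Gantt: | P0 0-2 | P1 2-3 | P0 3-9 | P2 9-13 | P4 13-20 | P3 20-30 | P5 30-40 |
Completion: P0=9  P1=3  P2=13  P3=30  P4=20  P5=40
Waiting = turnaround − burst: P0=1, P1=0, P2=3, P3=10, P4=0, P5=13
Total waiting = 1 + 0 + 3 + 10 + 0 + 13 = 27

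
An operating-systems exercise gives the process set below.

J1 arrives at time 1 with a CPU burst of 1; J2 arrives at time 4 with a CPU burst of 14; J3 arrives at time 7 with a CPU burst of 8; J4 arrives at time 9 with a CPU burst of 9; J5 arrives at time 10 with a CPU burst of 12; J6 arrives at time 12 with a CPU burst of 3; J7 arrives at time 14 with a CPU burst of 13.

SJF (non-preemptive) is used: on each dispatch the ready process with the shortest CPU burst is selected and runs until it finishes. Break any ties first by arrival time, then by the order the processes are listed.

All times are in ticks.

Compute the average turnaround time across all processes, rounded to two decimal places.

23.43

Gantt: | idle 0-1 | J1 1-2 | idle 2-4 | J2 4-18 | J6 18-21 | J3 21-29 | J4 29-38 | J5 38-50 | J7 50-63 |
Completion: J1=2  J2=18  J3=29  J4=38  J5=50  J6=21  J7=63
Turnaround times: J1=1, J2=14, J3=22, J4=29, J5=40, J6=9, J7=49
Average turnaround = (1+14+22+29+40+9+49) / 7 = 164/7 = 23.43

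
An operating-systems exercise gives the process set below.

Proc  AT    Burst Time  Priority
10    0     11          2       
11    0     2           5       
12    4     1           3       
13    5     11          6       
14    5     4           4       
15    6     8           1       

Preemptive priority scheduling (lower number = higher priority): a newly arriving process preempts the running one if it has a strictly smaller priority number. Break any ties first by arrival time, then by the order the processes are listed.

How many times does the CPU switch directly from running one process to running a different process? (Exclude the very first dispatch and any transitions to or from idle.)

6

Gantt: | 10 0-6 | 15 6-14 | 10 14-19 | 12 19-20 | 14 20-24 | 11 24-26 | 13 26-37 |
Completion: 10=19  11=26  12=20  13=37  14=24  15=14
Turnaround (C−A): 10=19  11=26  12=16  13=32  14=19  15=8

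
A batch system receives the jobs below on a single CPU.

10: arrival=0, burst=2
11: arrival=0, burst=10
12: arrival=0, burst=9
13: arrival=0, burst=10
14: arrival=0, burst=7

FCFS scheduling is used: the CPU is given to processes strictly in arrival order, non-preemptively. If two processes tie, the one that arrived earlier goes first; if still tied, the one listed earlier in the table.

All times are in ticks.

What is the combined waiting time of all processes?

Schedule: | 10 0-2 | 11 2-12 | 12 12-21 | 13 21-31 | 14 31-38 |
Completion: 10=2  11=12  12=21  13=31  14=38
Waiting = turnaround − burst: 10=0, 11=2, 12=12, 13=21, 14=31
Total waiting = 0 + 2 + 12 + 21 + 31 = 66

66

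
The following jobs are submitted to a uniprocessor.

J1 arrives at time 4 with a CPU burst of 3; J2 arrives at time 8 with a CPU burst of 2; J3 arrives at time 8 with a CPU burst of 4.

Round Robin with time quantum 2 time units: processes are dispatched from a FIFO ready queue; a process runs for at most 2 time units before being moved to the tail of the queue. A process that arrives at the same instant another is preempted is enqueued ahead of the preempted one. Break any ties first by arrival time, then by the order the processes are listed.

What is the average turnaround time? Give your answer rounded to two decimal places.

3.67

Gantt: | idle 0-4 | J1 4-7 | idle 7-8 | J2 8-10 | J3 10-14 |
Completion: J1=7  J2=10  J3=14
Turnaround (C−A): J1=3  J2=2  J3=6
Turnaround times: J1=3, J2=2, J3=6
Average turnaround = (3+2+6) / 3 = 11/3 = 3.67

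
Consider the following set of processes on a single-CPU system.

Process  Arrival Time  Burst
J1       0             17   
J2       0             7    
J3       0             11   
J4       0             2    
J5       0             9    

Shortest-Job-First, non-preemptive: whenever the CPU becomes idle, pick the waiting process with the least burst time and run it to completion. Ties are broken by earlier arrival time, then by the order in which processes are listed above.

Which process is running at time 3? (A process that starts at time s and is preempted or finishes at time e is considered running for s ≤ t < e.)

Timeline: | J4 0-2 | J2 2-9 | J5 9-18 | J3 18-29 | J1 29-46 |
Completion: J1=46  J2=9  J3=29  J4=2  J5=18

J2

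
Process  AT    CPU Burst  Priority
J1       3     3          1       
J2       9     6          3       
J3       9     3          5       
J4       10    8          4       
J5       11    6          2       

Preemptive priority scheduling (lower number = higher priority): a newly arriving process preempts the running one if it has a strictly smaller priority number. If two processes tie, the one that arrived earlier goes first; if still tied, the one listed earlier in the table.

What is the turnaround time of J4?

19

Timeline: | idle 0-3 | J1 3-6 | idle 6-9 | J2 9-11 | J5 11-17 | J2 17-21 | J4 21-29 | J3 29-32 |
Completion: J1=6  J2=21  J3=32  J4=29  J5=17
Turnaround (C−A): J1=3  J2=12  J3=23  J4=19  J5=6
Turnaround(J4) = completion − arrival = 29 − 10 = 19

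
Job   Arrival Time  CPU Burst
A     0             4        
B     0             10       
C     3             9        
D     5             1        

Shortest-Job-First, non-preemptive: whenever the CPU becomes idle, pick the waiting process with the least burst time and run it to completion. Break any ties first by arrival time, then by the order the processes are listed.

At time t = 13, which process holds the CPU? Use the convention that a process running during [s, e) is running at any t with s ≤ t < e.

Timeline: | A 0-4 | C 4-13 | D 13-14 | B 14-24 |
Completion: A=4  B=24  C=13  D=14

D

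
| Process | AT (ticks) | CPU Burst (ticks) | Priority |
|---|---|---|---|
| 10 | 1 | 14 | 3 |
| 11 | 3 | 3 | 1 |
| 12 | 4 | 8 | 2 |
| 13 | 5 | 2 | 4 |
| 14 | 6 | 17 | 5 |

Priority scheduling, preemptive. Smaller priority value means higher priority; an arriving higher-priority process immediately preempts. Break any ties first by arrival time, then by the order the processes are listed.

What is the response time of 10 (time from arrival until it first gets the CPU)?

0

Timeline: | idle 0-1 | 10 1-3 | 11 3-6 | 12 6-14 | 10 14-26 | 13 26-28 | 14 28-45 |
Completion: 10=26  11=6  12=14  13=28  14=45
Turnaround (C−A): 10=25  11=3  12=10  13=23  14=39
Response(10) = first start − arrival = 1 − 1 = 0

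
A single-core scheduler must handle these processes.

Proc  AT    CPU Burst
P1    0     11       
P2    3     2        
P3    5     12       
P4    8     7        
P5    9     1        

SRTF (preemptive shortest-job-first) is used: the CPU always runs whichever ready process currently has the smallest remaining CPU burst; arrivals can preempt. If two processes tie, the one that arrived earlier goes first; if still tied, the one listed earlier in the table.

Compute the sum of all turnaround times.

Gantt: | P1 0-3 | P2 3-5 | P1 5-9 | P5 9-10 | P1 10-14 | P4 14-21 | P3 21-33 |
Completion: P1=14  P2=5  P3=33  P4=21  P5=10
Turnaround (C−A): P1=14  P2=2  P3=28  P4=13  P5=1
Turnaround = completion − arrival: P1=14, P2=2, P3=28, P4=13, P5=1
Total turnaround = 14 + 2 + 28 + 13 + 1 = 58

58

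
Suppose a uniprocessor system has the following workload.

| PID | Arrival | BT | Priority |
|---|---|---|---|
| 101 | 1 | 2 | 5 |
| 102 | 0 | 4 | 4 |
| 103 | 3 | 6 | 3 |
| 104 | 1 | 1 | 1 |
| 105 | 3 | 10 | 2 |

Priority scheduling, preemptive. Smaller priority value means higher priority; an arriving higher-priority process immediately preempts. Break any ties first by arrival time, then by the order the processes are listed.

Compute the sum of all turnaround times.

70

Timeline: | 102 0-1 | 104 1-2 | 102 2-3 | 105 3-13 | 103 13-19 | 102 19-21 | 101 21-23 |
Completion: 101=23  102=21  103=19  104=2  105=13
Turnaround = completion − arrival: 101=22, 102=21, 103=16, 104=1, 105=10
Total turnaround = 22 + 21 + 16 + 1 + 10 = 70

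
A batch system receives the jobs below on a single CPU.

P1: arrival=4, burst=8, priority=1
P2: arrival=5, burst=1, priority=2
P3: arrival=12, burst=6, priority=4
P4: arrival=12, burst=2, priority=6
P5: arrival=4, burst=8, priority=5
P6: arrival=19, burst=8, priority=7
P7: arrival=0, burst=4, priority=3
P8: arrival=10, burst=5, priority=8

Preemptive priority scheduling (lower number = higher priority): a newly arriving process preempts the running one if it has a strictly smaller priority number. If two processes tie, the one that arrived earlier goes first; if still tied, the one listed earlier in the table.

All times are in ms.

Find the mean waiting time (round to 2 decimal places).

Gantt: | P7 0-4 | P1 4-12 | P2 12-13 | P3 13-19 | P5 19-27 | P4 27-29 | P6 29-37 | P8 37-42 |
Completion: P1=12  P2=13  P3=19  P4=29  P5=27  P6=37  P7=4  P8=42
Turnaround (C−A): P1=8  P2=8  P3=7  P4=17  P5=23  P6=18  P7=4  P8=32
Waiting times: P1=0, P2=7, P3=1, P4=15, P5=15, P6=10, P7=0, P8=27
Average waiting = (0+7+1+15+15+10+0+27) / 8 = 75/8 = 9.38

9.38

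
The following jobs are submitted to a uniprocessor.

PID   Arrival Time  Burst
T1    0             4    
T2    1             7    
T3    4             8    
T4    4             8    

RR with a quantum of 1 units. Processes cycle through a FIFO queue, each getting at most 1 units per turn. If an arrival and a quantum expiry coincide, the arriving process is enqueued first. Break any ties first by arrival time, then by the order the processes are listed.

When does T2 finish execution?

Schedule: | T1 0-1 | T2 1-2 | T1 2-3 | T2 3-4 | T1 4-5 | T3 5-6 | T4 6-7 | T2 7-8 | T1 8-9 | T3 9-10 | T4 10-11 | T2 11-12 | T3 12-13 | T4 13-14 | T2 14-15 | T3 15-16 | T4 16-17 | T2 17-18 | T3 18-19 | T4 19-20 | T2 20-21 | T3 21-22 | T4 22-23 | T3 23-24 | T4 24-25 | T3 25-26 | T4 26-27 |
Completion: T1=9  T2=21  T3=26  T4=27

21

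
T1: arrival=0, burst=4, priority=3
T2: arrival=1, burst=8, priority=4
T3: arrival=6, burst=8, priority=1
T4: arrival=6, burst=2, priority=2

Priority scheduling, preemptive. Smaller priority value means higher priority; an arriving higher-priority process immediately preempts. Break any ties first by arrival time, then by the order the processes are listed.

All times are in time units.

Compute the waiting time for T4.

8

Schedule: | T1 0-4 | T2 4-6 | T3 6-14 | T4 14-16 | T2 16-22 |
Completion: T1=4  T2=22  T3=14  T4=16
Waiting(T4) = turnaround − burst = 10 − 2 = 8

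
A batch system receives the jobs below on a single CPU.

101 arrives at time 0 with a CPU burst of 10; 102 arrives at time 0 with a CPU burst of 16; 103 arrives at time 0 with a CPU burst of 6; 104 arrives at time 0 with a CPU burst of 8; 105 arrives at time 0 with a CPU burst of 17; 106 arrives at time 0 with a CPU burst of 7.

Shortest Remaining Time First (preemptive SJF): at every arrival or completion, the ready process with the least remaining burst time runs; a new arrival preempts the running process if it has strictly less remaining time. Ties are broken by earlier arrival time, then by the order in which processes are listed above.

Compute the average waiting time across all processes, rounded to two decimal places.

19.67

Gantt: | 103 0-6 | 106 6-13 | 104 13-21 | 101 21-31 | 102 31-47 | 105 47-64 |
Completion: 101=31  102=47  103=6  104=21  105=64  106=13
Turnaround (C−A): 101=31  102=47  103=6  104=21  105=64  106=13
Waiting times: 101=21, 102=31, 103=0, 104=13, 105=47, 106=6
Average waiting = (21+31+0+13+47+6) / 6 = 118/6 = 19.67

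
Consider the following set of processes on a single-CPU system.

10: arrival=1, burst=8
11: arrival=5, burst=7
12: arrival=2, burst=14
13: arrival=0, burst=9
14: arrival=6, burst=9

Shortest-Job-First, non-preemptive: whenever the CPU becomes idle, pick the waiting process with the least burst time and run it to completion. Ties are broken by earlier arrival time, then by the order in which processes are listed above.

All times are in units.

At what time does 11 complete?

16

Gantt: | 13 0-9 | 11 9-16 | 10 16-24 | 14 24-33 | 12 33-47 |
Completion: 10=24  11=16  12=47  13=9  14=33
Turnaround (C−A): 10=23  11=11  12=45  13=9  14=27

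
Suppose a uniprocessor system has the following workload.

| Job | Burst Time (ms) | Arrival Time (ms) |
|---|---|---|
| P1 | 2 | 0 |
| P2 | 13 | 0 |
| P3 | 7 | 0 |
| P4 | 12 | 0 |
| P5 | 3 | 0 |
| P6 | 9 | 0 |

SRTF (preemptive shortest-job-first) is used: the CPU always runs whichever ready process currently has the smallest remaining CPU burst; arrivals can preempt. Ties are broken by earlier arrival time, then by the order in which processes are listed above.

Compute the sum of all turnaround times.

Gantt: | P1 0-2 | P5 2-5 | P3 5-12 | P6 12-21 | P4 21-33 | P2 33-46 |
Completion: P1=2  P2=46  P3=12  P4=33  P5=5  P6=21
Turnaround = completion − arrival: P1=2, P2=46, P3=12, P4=33, P5=5, P6=21
Total turnaround = 2 + 46 + 12 + 33 + 5 + 21 = 119

119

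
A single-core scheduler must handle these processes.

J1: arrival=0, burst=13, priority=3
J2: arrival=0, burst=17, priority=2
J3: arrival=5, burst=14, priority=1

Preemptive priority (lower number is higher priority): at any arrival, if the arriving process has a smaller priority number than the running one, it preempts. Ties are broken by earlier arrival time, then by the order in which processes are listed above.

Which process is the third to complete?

Gantt: | J2 0-5 | J3 5-19 | J2 19-31 | J1 31-44 |
Completion: J1=44  J2=31  J3=19
Turnaround (C−A): J1=44  J2=31  J3=14
Finish order: J3 → J2 → J1

J1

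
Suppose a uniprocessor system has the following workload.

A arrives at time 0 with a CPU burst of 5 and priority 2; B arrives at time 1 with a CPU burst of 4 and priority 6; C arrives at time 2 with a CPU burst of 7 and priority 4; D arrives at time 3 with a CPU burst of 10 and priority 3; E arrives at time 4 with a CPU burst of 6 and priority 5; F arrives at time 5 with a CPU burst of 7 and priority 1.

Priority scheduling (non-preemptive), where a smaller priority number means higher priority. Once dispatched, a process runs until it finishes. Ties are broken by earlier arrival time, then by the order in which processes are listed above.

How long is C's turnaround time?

Schedule: | A 0-5 | F 5-12 | D 12-22 | C 22-29 | E 29-35 | B 35-39 |
Completion: A=5  B=39  C=29  D=22  E=35  F=12
Turnaround (C−A): A=5  B=38  C=27  D=19  E=31  F=7
Turnaround(C) = completion − arrival = 29 − 2 = 27

27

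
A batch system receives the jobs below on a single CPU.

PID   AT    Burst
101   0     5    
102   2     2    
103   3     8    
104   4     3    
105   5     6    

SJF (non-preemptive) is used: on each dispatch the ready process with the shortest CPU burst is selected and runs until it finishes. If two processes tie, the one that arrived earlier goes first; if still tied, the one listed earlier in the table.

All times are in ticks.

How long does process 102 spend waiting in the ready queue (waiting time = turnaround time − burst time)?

Timeline: | 101 0-5 | 102 5-7 | 104 7-10 | 105 10-16 | 103 16-24 |
Completion: 101=5  102=7  103=24  104=10  105=16
Turnaround (C−A): 101=5  102=5  103=21  104=6  105=11
Waiting(102) = turnaround − burst = 5 − 2 = 3

3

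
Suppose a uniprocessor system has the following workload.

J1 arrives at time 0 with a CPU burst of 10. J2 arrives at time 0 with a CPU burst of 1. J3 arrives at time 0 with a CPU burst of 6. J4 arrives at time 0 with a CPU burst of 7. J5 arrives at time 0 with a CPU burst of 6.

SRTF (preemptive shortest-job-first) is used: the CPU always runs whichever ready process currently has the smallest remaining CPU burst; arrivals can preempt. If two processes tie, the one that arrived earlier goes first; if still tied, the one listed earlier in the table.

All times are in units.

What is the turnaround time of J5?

Timeline: | J2 0-1 | J3 1-7 | J5 7-13 | J4 13-20 | J1 20-30 |
Completion: J1=30  J2=1  J3=7  J4=20  J5=13
Turnaround(J5) = completion − arrival = 13 − 0 = 13

13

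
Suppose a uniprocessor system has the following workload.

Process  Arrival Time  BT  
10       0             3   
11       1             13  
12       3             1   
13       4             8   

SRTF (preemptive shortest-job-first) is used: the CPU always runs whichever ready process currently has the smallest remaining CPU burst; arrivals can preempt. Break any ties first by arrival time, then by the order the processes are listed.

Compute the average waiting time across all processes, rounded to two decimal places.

Gantt: | 10 0-3 | 12 3-4 | 13 4-12 | 11 12-25 |
Completion: 10=3  11=25  12=4  13=12
Turnaround (C−A): 10=3  11=24  12=1  13=8
Waiting times: 10=0, 11=11, 12=0, 13=0
Average waiting = (0+11+0+0) / 4 = 11/4 = 2.75

2.75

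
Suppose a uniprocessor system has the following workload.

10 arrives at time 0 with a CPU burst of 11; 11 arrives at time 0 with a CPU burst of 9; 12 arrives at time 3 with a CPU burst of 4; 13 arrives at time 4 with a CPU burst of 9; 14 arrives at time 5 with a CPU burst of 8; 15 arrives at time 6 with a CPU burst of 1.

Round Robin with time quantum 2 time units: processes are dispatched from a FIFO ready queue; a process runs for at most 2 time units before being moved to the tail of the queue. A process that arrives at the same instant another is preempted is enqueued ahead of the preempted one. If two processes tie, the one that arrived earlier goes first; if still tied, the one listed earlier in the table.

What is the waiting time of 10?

Timeline: | 10 0-2 | 11 2-4 | 10 4-6 | 12 6-8 | 13 8-10 | 11 10-12 | 14 12-14 | 15 14-15 | 10 15-17 | 12 17-19 | 13 19-21 | 11 21-23 | 14 23-25 | 10 25-27 | 13 27-29 | 11 29-31 | 14 31-33 | 10 33-35 | 13 35-37 | 11 37-38 | 14 38-40 | 10 40-41 | 13 41-42 |
Completion: 10=41  11=38  12=19  13=42  14=40  15=15
Waiting(10) = turnaround − burst = 41 − 11 = 30

30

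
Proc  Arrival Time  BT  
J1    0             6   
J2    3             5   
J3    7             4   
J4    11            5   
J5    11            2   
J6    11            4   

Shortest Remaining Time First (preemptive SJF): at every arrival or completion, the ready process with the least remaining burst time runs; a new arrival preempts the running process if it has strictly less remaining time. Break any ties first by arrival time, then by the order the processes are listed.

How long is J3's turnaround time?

Schedule: | J1 0-6 | J2 6-11 | J5 11-13 | J3 13-17 | J6 17-21 | J4 21-26 |
Completion: J1=6  J2=11  J3=17  J4=26  J5=13  J6=21
Turnaround (C−A): J1=6  J2=8  J3=10  J4=15  J5=2  J6=10
Turnaround(J3) = completion − arrival = 17 − 7 = 10

10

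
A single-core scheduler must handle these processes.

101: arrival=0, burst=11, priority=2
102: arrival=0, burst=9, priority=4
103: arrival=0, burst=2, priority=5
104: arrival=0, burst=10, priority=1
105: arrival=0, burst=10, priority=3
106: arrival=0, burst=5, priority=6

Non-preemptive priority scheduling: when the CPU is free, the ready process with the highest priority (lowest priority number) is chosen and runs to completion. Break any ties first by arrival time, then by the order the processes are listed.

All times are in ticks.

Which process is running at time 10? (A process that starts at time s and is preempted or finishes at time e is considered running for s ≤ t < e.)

Timeline: | 104 0-10 | 101 10-21 | 105 21-31 | 102 31-40 | 103 40-42 | 106 42-47 |
Completion: 101=21  102=40  103=42  104=10  105=31  106=47
Turnaround (C−A): 101=21  102=40  103=42  104=10  105=31  106=47

101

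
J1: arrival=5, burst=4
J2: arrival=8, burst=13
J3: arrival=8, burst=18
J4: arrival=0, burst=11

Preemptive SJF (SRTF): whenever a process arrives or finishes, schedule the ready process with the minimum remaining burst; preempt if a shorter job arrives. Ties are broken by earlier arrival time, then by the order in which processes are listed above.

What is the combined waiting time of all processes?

Timeline: | J4 0-5 | J1 5-9 | J4 9-15 | J2 15-28 | J3 28-46 |
Completion: J1=9  J2=28  J3=46  J4=15
Turnaround (C−A): J1=4  J2=20  J3=38  J4=15
Waiting = turnaround − burst: J1=0, J2=7, J3=20, J4=4
Total waiting = 0 + 7 + 20 + 4 = 31

31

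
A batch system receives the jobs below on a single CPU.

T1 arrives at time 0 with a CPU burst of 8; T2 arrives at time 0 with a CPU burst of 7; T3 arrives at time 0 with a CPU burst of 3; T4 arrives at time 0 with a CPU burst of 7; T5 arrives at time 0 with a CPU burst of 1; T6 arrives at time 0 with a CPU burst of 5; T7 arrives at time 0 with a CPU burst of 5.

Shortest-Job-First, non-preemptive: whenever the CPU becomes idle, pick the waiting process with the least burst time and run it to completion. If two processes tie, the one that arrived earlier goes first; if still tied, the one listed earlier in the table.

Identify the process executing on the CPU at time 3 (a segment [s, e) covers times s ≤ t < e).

Schedule: | T5 0-1 | T3 1-4 | T6 4-9 | T7 9-14 | T2 14-21 | T4 21-28 | T1 28-36 |
Completion: T1=36  T2=21  T3=4  T4=28  T5=1  T6=9  T7=14

T3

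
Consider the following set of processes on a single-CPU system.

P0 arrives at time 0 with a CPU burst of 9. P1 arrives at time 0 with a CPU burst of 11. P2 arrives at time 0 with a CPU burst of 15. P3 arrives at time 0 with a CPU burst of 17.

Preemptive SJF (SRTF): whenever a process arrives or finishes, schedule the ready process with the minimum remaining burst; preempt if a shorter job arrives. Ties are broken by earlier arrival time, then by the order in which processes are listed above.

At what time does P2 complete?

35

Gantt: | P0 0-9 | P1 9-20 | P2 20-35 | P3 35-52 |
Completion: P0=9  P1=20  P2=35  P3=52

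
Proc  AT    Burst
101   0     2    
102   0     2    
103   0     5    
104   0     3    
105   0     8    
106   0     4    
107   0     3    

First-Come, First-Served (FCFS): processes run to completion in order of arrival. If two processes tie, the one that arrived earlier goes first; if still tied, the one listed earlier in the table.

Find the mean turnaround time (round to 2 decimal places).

Timeline: | 101 0-2 | 102 2-4 | 103 4-9 | 104 9-12 | 105 12-20 | 106 20-24 | 107 24-27 |
Completion: 101=2  102=4  103=9  104=12  105=20  106=24  107=27
Turnaround (C−A): 101=2  102=4  103=9  104=12  105=20  106=24  107=27
Turnaround times: 101=2, 102=4, 103=9, 104=12, 105=20, 106=24, 107=27
Average turnaround = (2+4+9+12+20+24+27) / 7 = 98/7 = 14.00

14.00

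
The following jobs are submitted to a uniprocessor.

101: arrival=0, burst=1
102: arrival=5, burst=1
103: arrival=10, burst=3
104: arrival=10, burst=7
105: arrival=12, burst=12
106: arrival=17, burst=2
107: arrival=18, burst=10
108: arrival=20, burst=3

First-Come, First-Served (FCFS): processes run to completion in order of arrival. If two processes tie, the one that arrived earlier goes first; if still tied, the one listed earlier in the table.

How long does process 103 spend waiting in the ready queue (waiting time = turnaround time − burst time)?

0

Schedule: | 101 0-1 | idle 1-5 | 102 5-6 | idle 6-10 | 103 10-13 | 104 13-20 | 105 20-32 | 106 32-34 | 107 34-44 | 108 44-47 |
Completion: 101=1  102=6  103=13  104=20  105=32  106=34  107=44  108=47
Waiting(103) = turnaround − burst = 3 − 3 = 0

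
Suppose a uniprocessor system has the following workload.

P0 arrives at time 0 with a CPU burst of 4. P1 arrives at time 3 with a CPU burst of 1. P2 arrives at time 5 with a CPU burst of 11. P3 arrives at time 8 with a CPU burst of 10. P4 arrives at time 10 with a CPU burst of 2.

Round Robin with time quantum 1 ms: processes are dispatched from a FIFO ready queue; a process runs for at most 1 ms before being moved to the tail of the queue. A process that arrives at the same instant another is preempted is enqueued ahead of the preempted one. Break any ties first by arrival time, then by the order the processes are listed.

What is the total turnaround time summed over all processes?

Timeline: | P0 0-3 | P1 3-4 | P0 4-5 | P2 5-8 | P3 8-9 | P2 9-10 | P3 10-11 | P4 11-12 | P2 12-13 | P3 13-14 | P4 14-15 | P2 15-16 | P3 16-17 | P2 17-18 | P3 18-19 | P2 19-20 | P3 20-21 | P2 21-22 | P3 22-23 | P2 23-24 | P3 24-25 | P2 25-26 | P3 26-28 |
Completion: P0=5  P1=4  P2=26  P3=28  P4=15
Turnaround = completion − arrival: P0=5, P1=1, P2=21, P3=20, P4=5
Total turnaround = 5 + 1 + 21 + 20 + 5 = 52

52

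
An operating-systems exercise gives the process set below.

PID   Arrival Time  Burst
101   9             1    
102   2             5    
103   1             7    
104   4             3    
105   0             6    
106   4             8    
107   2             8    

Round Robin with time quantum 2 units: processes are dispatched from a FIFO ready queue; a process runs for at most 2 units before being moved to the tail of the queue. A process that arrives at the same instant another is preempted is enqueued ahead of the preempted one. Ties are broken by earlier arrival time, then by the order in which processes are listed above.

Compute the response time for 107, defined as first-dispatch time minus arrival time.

4

Timeline: | 105 0-2 | 103 2-4 | 102 4-6 | 107 6-8 | 105 8-10 | 104 10-12 | 106 12-14 | 103 14-16 | 102 16-18 | 107 18-20 | 101 20-21 | 105 21-23 | 104 23-24 | 106 24-26 | 103 26-28 | 102 28-29 | 107 29-31 | 106 31-33 | 103 33-34 | 107 34-36 | 106 36-38 |
Completion: 101=21  102=29  103=34  104=24  105=23  106=38  107=36
Turnaround (C−A): 101=12  102=27  103=33  104=20  105=23  106=34  107=34
Response(107) = first start − arrival = 6 − 2 = 4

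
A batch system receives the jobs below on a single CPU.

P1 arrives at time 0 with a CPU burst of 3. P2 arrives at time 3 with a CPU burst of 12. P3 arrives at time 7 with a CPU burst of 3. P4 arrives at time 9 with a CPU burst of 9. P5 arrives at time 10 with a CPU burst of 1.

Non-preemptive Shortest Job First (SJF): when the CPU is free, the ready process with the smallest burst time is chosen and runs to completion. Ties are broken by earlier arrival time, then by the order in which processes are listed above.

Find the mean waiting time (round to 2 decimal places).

4.80

Schedule: | P1 0-3 | P2 3-15 | P5 15-16 | P3 16-19 | P4 19-28 |
Completion: P1=3  P2=15  P3=19  P4=28  P5=16
Waiting times: P1=0, P2=0, P3=9, P4=10, P5=5
Average waiting = (0+0+9+10+5) / 5 = 24/5 = 4.80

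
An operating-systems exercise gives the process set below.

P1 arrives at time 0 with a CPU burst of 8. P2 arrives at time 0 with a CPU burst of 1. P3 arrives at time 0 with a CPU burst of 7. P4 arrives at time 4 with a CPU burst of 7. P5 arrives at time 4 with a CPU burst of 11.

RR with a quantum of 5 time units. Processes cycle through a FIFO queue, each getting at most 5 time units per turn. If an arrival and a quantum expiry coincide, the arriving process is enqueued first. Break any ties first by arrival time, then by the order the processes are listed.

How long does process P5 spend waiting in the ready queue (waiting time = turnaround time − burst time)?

Timeline: | P1 0-5 | P2 5-6 | P3 6-11 | P4 11-16 | P5 16-21 | P1 21-24 | P3 24-26 | P4 26-28 | P5 28-34 |
Completion: P1=24  P2=6  P3=26  P4=28  P5=34
Turnaround (C−A): P1=24  P2=6  P3=26  P4=24  P5=30
Waiting(P5) = turnaround − burst = 30 − 11 = 19

19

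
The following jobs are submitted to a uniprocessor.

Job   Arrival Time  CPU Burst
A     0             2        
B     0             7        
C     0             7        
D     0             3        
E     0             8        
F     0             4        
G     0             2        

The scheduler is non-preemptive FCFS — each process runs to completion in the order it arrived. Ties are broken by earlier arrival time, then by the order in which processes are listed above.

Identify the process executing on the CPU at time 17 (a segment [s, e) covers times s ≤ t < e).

D

Schedule: | A 0-2 | B 2-9 | C 9-16 | D 16-19 | E 19-27 | F 27-31 | G 31-33 |
Completion: A=2  B=9  C=16  D=19  E=27  F=31  G=33
Turnaround (C−A): A=2  B=9  C=16  D=19  E=27  F=31  G=33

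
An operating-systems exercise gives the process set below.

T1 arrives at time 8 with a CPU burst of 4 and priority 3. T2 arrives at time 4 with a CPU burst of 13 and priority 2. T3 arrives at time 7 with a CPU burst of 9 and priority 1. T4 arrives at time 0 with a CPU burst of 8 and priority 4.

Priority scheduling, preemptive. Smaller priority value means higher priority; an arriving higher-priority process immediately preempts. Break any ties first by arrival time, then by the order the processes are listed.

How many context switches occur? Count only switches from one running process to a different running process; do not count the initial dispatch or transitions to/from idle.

5

Schedule: | T4 0-4 | T2 4-7 | T3 7-16 | T2 16-26 | T1 26-30 | T4 30-34 |
Completion: T1=30  T2=26  T3=16  T4=34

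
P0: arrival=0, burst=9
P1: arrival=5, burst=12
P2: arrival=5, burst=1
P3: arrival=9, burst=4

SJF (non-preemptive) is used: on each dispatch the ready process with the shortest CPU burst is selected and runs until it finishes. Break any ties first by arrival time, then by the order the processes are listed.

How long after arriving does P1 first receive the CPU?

9

Schedule: | P0 0-9 | P2 9-10 | P3 10-14 | P1 14-26 |
Completion: P0=9  P1=26  P2=10  P3=14
Turnaround (C−A): P0=9  P1=21  P2=5  P3=5
Response(P1) = first start − arrival = 14 − 5 = 9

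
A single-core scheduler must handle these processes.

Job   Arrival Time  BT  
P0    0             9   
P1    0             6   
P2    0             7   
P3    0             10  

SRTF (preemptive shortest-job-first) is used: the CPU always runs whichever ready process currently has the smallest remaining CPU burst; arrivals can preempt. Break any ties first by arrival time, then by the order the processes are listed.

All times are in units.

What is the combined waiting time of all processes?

41

Gantt: | P1 0-6 | P2 6-13 | P0 13-22 | P3 22-32 |
Completion: P0=22  P1=6  P2=13  P3=32
Waiting = turnaround − burst: P0=13, P1=0, P2=6, P3=22
Total waiting = 13 + 0 + 6 + 22 = 41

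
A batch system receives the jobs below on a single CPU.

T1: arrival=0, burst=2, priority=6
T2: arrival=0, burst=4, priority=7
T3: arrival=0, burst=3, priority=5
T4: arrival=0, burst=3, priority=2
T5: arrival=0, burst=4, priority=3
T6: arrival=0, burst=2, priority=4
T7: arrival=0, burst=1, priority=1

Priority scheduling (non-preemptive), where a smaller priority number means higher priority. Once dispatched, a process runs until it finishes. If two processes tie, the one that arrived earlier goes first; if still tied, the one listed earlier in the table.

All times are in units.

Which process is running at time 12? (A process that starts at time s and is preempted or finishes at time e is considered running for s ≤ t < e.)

Gantt: | T7 0-1 | T4 1-4 | T5 4-8 | T6 8-10 | T3 10-13 | T1 13-15 | T2 15-19 |
Completion: T1=15  T2=19  T3=13  T4=4  T5=8  T6=10  T7=1
Turnaround (C−A): T1=15  T2=19  T3=13  T4=4  T5=8  T6=10  T7=1

T3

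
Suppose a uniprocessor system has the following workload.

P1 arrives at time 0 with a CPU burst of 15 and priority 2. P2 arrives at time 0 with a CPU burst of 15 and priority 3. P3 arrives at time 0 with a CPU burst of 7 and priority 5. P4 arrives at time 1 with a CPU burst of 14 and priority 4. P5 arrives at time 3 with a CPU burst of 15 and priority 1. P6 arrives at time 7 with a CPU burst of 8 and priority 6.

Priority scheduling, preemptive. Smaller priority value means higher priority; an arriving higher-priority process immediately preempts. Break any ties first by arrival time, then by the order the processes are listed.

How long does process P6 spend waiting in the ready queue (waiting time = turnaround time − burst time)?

Gantt: | P1 0-3 | P5 3-18 | P1 18-30 | P2 30-45 | P4 45-59 | P3 59-66 | P6 66-74 |
Completion: P1=30  P2=45  P3=66  P4=59  P5=18  P6=74
Turnaround (C−A): P1=30  P2=45  P3=66  P4=58  P5=15  P6=67
Waiting(P6) = turnaround − burst = 67 − 8 = 59

59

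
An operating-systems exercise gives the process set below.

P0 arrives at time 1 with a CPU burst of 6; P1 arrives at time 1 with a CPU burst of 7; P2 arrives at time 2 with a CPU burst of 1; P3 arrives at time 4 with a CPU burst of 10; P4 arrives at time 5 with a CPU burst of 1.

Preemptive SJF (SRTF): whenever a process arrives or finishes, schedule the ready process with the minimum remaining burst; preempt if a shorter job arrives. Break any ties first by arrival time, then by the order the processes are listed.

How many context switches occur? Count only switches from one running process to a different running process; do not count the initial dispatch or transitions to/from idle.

6

Timeline: | idle 0-1 | P0 1-2 | P2 2-3 | P0 3-5 | P4 5-6 | P0 6-9 | P1 9-16 | P3 16-26 |
Completion: P0=9  P1=16  P2=3  P3=26  P4=6
Turnaround (C−A): P0=8  P1=15  P2=1  P3=22  P4=1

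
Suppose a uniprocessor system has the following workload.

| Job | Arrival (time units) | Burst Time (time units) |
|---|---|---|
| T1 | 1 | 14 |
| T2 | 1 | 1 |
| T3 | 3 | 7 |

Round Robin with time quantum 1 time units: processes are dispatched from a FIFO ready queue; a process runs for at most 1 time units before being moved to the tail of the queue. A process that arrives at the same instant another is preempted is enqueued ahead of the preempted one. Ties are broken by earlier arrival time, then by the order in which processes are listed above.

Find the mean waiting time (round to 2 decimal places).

Gantt: | idle 0-1 | T1 1-2 | T2 2-3 | T1 3-4 | T3 4-5 | T1 5-6 | T3 6-7 | T1 7-8 | T3 8-9 | T1 9-10 | T3 10-11 | T1 11-12 | T3 12-13 | T1 13-14 | T3 14-15 | T1 15-16 | T3 16-17 | T1 17-23 |
Completion: T1=23  T2=3  T3=17
Turnaround (C−A): T1=22  T2=2  T3=14
Waiting times: T1=8, T2=1, T3=7
Average waiting = (8+1+7) / 3 = 16/3 = 5.33

5.33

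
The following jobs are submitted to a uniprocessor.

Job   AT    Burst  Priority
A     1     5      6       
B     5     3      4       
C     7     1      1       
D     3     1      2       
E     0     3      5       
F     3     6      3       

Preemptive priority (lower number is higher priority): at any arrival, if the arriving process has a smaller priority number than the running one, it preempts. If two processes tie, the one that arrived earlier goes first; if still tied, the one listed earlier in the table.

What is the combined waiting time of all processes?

21

Gantt: | E 0-3 | D 3-4 | F 4-7 | C 7-8 | F 8-11 | B 11-14 | A 14-19 |
Completion: A=19  B=14  C=8  D=4  E=3  F=11
Turnaround (C−A): A=18  B=9  C=1  D=1  E=3  F=8
Waiting = turnaround − burst: A=13, B=6, C=0, D=0, E=0, F=2
Total waiting = 13 + 6 + 0 + 0 + 0 + 2 = 21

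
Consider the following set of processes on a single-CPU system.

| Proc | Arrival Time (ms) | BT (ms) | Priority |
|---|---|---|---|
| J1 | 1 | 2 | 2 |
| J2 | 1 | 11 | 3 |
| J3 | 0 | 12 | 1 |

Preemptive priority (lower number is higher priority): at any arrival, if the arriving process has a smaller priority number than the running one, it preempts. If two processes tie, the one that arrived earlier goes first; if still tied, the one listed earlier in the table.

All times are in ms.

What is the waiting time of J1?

11

Gantt: | J3 0-12 | J1 12-14 | J2 14-25 |
Completion: J1=14  J2=25  J3=12
Turnaround (C−A): J1=13  J2=24  J3=12
Waiting(J1) = turnaround − burst = 13 − 2 = 11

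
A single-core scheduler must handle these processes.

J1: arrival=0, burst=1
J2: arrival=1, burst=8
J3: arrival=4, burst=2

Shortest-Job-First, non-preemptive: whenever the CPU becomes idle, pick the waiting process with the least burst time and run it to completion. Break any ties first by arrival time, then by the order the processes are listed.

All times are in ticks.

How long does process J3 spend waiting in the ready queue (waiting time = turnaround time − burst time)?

5

Gantt: | J1 0-1 | J2 1-9 | J3 9-11 |
Completion: J1=1  J2=9  J3=11
Waiting(J3) = turnaround − burst = 7 − 2 = 5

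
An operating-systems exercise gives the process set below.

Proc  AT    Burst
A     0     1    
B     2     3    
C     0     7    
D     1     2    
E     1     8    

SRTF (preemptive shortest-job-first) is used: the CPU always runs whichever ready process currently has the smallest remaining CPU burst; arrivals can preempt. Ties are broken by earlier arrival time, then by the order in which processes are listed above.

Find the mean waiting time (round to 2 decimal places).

Schedule: | A 0-1 | D 1-3 | B 3-6 | C 6-13 | E 13-21 |
Completion: A=1  B=6  C=13  D=3  E=21
Waiting times: A=0, B=1, C=6, D=0, E=12
Average waiting = (0+1+6+0+12) / 5 = 19/5 = 3.80

3.80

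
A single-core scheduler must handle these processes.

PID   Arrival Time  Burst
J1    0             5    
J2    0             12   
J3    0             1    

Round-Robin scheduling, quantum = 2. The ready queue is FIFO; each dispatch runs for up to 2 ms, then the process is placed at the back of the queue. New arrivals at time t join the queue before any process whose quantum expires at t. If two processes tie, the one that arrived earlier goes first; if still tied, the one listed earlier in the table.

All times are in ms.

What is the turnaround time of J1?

Timeline: | J1 0-2 | J2 2-4 | J3 4-5 | J1 5-7 | J2 7-9 | J1 9-10 | J2 10-18 |
Completion: J1=10  J2=18  J3=5
Turnaround(J1) = completion − arrival = 10 − 0 = 10

10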